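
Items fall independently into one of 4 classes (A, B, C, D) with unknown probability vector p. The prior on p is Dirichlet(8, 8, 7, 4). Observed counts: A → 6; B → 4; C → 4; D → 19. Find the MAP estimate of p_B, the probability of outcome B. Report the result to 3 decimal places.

MAP estimate of p_B = 0.196

The posterior is Dirichlet(αᵢ + nᵢ) = Dirichlet(14, 12, 11, 23).
For a Dirichlet(a₁,…,a_K) with all aᵢ > 1, the mode has j-th component (aⱼ − 1)/(Σaᵢ − K).
Here Σaᵢ = 60 and K = 4, so p_B = (12 − 1)/(60 − 4) = 11/56 ≈ 0.196.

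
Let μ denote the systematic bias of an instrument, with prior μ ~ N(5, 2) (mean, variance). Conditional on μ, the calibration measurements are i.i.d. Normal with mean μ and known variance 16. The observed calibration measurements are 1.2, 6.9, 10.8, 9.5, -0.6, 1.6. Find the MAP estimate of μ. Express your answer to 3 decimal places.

n = 6; x̄ = (1.2 + 6.9 + 10.8 + 9.5 + (-0.6) + 1.6)/6 = 29.4/6 = 4.9.
For a Normal prior and Normal likelihood with known variance, the posterior is Normal; its mode equals its mean, the precision-weighted average.
Prior precision 1/σ₀² = 1/2 = 0.5; data precision n/σ² = 6/16 = 0.375.
μ̂ = (0.5·5 + 0.375·4.9) / (0.5 + 0.375) = 4.3375/0.875 = 347/70 ≈ 4.957.

μ̂_MAP = 4.957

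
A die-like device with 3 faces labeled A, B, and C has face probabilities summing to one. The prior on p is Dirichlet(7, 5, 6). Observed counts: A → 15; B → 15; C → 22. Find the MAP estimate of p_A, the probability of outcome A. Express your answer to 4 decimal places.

The posterior is Dirichlet(αᵢ + nᵢ) = Dirichlet(22, 20, 28).
For a Dirichlet(a₁,…,a_K) with all aᵢ > 1, the mode has j-th component (aⱼ − 1)/(Σaᵢ − K).
Here Σaᵢ = 70 and K = 3, so p_A = (22 − 1)/(70 − 3) = 21/67 ≈ 0.3134.

MAP estimate of p_A = 0.3134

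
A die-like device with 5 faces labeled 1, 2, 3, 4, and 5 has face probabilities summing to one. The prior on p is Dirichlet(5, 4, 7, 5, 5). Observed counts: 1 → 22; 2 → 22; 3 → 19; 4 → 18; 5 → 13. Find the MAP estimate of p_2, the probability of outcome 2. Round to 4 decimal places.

MAP estimate: 0.2174

The posterior is Dirichlet(αᵢ + nᵢ) = Dirichlet(27, 26, 26, 23, 18).
For a Dirichlet(a₁,…,a_K) with all aᵢ > 1, the mode has j-th component (aⱼ − 1)/(Σaᵢ − K).
Here Σaᵢ = 120 and K = 5, so p_2 = (26 − 1)/(120 − 5) = 25/115 ≈ 0.2174.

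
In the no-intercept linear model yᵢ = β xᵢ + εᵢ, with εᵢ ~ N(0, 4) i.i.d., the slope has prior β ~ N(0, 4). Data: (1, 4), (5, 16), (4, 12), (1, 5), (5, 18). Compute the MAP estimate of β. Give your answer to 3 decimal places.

β̂_MAP = 3.290

log p(β | y) = −Σ(yᵢ − βxᵢ)²/(2·4) − β²/(2·4) + const.
Setting the derivative to zero: Σxᵢ(yᵢ − βxᵢ)/4 − β/4 = 0, so β = Σxᵢyᵢ / (Σxᵢ² + σ²/τ²).
Σxᵢyᵢ = 1·4 + 5·16 + 4·12 + 1·5 + 5·18 = 227; Σxᵢ² = 68; σ²/τ² = 1.
β̂_MAP = 227 / (68 + 1) = 227/69 ≈ 3.290.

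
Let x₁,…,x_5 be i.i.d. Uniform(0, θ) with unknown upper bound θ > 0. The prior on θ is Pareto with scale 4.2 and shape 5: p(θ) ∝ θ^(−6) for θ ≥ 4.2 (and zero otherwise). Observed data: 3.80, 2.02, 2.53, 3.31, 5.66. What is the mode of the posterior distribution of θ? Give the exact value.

The Uniform(0, θ) likelihood is θ^(−n) for θ ≥ max(xᵢ), zero otherwise. Here max(xᵢ) = 5.66.
Posterior ∝ θ^(−6) · θ^(−5) = θ^(−11) on θ ≥ max(4.2, 5.66) = 5.66.
This density is strictly decreasing in θ, so the posterior mode lies at the lower boundary of the support.

θ̂_MAP = 5.66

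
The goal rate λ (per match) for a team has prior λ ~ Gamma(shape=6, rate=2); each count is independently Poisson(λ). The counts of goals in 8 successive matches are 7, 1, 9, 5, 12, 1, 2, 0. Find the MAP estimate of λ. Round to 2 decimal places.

Σxᵢ = 7+1+9+5+12+1+2+0 = 37, with n = 8.
Posterior ∝ λ^5e^(−2λ) · λ^37e^(−8λ) = λ^42e^(−10λ), i.e. Gamma(shape=43, rate=10).
The mode of a Gamma(a, b) with a ≥ 1 (shape–rate) is (a−1)/b = 42/10 ≈ 4.20.

λ̂_MAP = 4.20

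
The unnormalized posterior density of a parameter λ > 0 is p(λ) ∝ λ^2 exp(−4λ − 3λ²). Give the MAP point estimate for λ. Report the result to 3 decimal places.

ℓ'(λ) = 2/λ − 4 − 6λ. Setting this to zero and multiplying by λ: 6λ² + 4λ − 2 = 0.
λ = (−4 + √(4² + 4·6·2)) / (2·6) = (−4 + √64) / 12 = (−4 + 8)/12 = 1/3.
ℓ''(λ) = −2/λ² − 6 < 0, confirming a maximum.

λ̂_MAP = 0.333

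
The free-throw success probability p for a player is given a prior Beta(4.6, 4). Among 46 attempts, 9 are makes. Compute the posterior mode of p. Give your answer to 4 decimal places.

p̂_MAP = 0.2395

Prior: Beta(4.6, 4).
Data: 9 successes in 46 trials. The binomial likelihood contributes p^9(1−p)^37, so the posterior is Beta(4.6+9, 4+37) = Beta(13.6, 41).
For Beta(a, b) with a, b > 1 the mode is (a−1)/(a+b−2) = 12.6/52.6 ≈ 0.2395.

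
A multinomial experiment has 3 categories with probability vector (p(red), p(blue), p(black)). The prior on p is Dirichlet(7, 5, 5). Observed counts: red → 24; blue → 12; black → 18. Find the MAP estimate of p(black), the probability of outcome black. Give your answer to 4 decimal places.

The posterior is Dirichlet(αᵢ + nᵢ) = Dirichlet(31, 17, 23).
For a Dirichlet(a₁,…,a_K) with all aᵢ > 1, the mode has j-th component (aⱼ − 1)/(Σaᵢ − K).
Here Σaᵢ = 71 and K = 3, so p(black) = (23 − 1)/(71 − 3) = 22/68 ≈ 0.3235.

MAP estimate of p(black) = 0.3235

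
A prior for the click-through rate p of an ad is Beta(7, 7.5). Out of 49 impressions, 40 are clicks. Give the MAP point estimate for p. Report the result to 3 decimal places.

p̂_MAP = 0.748

Prior: Beta(7, 7.5).
Data: 40 successes in 49 trials. The binomial likelihood contributes p^40(1−p)^9, so the posterior is Beta(7+40, 7.5+9) = Beta(47, 16.5).
For Beta(a, b) with a, b > 1 the mode is (a−1)/(a+b−2) = 46/61.5 ≈ 0.748.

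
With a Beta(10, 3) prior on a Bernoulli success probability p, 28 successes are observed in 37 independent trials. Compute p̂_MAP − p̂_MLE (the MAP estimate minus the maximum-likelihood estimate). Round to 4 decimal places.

Posterior is Beta(38, 12); MAP = (38−1)/(50−2) = 37/48 ≈ 0.77083.
MLE ignores the prior: p̂_MLE = k/n = 28/37 ≈ 0.75676.
Difference = 37/48 − 28/37 = 25/1776 ≈ 0.0141.

MAP − MLE = 0.0141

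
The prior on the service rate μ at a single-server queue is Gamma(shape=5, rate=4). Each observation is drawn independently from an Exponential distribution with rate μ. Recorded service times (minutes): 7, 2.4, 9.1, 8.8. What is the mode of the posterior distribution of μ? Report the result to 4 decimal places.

μ̂_MAP = 0.2556

The Exponential(rate=μ) likelihood is ∝ μ^n e^(−μΣtᵢ). Here n = 4 and Σtᵢ = 7 + 2.4 + 9.1 + 8.8 = 27.3.
Posterior ∝ μ^4e^(−4μ) · μ^4e^(−27.3μ) = μ^8e^(−31.3μ), i.e. Gamma(9, 31.3).
Mode = (a−1)/b = 8/31.3 ≈ 0.2556.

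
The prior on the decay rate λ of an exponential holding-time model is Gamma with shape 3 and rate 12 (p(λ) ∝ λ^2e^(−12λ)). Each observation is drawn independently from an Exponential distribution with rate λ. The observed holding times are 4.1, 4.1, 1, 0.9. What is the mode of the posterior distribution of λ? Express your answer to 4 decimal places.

The Exponential(rate=λ) likelihood is ∝ λ^n e^(−λΣtᵢ). Here n = 4 and Σtᵢ = 4.1 + 4.1 + 1 + 0.9 = 10.1.
Posterior ∝ λ^2e^(−12λ) · λ^4e^(−10.1λ) = λ^6e^(−22.1λ), i.e. Gamma(7, 22.1).
Mode = (a−1)/b = 6/22.1 ≈ 0.2715.

λ̂_MAP = 0.2715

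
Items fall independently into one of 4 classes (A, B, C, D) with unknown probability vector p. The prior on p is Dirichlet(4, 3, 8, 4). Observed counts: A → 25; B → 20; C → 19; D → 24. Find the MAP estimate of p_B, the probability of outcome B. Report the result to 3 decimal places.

The posterior is Dirichlet(αᵢ + nᵢ) = Dirichlet(29, 23, 27, 28).
For a Dirichlet(a₁,…,a_K) with all aᵢ > 1, the mode has j-th component (aⱼ − 1)/(Σaᵢ − K).
Here Σaᵢ = 107 and K = 4, so p_B = (23 − 1)/(107 − 4) = 22/103 ≈ 0.214.

MAP estimate of p_B = 0.214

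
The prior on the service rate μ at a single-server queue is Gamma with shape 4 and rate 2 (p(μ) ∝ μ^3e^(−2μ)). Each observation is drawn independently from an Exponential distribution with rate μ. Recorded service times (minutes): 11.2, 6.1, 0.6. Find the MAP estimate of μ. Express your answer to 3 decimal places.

The Exponential(rate=μ) likelihood is ∝ μ^n e^(−μΣtᵢ). Here n = 3 and Σtᵢ = 11.2 + 6.1 + 0.6 = 17.9.
Posterior ∝ μ^3e^(−2μ) · μ^3e^(−17.9μ) = μ^6e^(−19.9μ), i.e. Gamma(7, 19.9).
Mode = (a−1)/b = 6/19.9 ≈ 0.302.

μ̂_MAP = 0.302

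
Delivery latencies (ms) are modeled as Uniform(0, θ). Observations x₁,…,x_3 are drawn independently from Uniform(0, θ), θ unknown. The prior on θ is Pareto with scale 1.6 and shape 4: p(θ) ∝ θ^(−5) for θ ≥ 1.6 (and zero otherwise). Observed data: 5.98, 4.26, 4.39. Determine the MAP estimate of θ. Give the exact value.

The Uniform(0, θ) likelihood is θ^(−n) for θ ≥ max(xᵢ), zero otherwise. Here max(xᵢ) = 5.98.
Posterior ∝ θ^(−5) · θ^(−3) = θ^(−8) on θ ≥ max(1.6, 5.98) = 5.98.
This density is strictly decreasing in θ, so the posterior mode lies at the lower boundary of the support.

θ̂_MAP = 5.98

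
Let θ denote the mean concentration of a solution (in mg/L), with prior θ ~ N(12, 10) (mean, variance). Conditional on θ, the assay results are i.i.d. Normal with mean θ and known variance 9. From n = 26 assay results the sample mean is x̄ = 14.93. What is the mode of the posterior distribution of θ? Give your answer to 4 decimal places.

n = 26, x̄ = 14.93.
For a Normal prior and Normal likelihood with known variance, the posterior is Normal; its mode equals its mean, the precision-weighted average.
Prior precision 1/σ₀² = 1/10 = 0.1; data precision n/σ² = 26/9.
θ̂ = (0.1·12 + (26/9)·14.93) / (0.1 + 26/9) = (19949/450)/(269/90) = 19949/1345 ≈ 14.8320.

θ̂_MAP = 14.8320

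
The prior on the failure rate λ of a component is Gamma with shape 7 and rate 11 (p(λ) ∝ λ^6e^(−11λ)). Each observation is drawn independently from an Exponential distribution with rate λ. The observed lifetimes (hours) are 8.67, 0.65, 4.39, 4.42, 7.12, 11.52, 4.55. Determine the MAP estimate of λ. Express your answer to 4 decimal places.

λ̂_MAP = 0.2485

The Exponential(rate=λ) likelihood is ∝ λ^n e^(−λΣtᵢ). Here n = 7 and Σtᵢ = 8.67 + 0.65 + 4.39 + 4.42 + 7.12 + 11.52 + 4.55 = 41.32.
Posterior ∝ λ^6e^(−11λ) · λ^7e^(−41.32λ) = λ^13e^(−52.32λ), i.e. Gamma(14, 52.32).
Mode = (a−1)/b = 13/52.32 ≈ 0.2485.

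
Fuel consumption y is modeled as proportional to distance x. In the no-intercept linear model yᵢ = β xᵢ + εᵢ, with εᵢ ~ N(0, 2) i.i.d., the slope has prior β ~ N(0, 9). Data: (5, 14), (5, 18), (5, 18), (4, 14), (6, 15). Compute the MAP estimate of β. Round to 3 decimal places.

log p(β | y) = −Σ(yᵢ − βxᵢ)²/(2·2) − β²/(2·9) + const.
Setting the derivative to zero: Σxᵢ(yᵢ − βxᵢ)/2 − β/9 = 0, so β = Σxᵢyᵢ / (Σxᵢ² + σ²/τ²).
Σxᵢyᵢ = 5·14 + 5·18 + 5·18 + 4·14 + 6·15 = 396; Σxᵢ² = 127; σ²/τ² = 2/9.
β̂_MAP = 396 / (127 + 2/9) = 396/(1145/9) = 3564/1145 ≈ 3.113.

β̂_MAP = 3.113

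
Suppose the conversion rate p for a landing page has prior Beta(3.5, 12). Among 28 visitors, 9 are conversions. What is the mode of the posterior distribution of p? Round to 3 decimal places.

p̂_MAP = 0.277

Prior: Beta(3.5, 12).
Data: 9 successes in 28 trials. The binomial likelihood contributes p^9(1−p)^19, so the posterior is Beta(3.5+9, 12+19) = Beta(12.5, 31).
For Beta(a, b) with a, b > 1 the mode is (a−1)/(a+b−2) = 11.5/41.5 ≈ 0.277.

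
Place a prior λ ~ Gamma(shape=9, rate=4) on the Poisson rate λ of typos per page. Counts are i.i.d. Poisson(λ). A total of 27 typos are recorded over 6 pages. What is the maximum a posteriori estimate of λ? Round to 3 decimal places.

Σxᵢ = 27, n = 6.
Posterior ∝ λ^8e^(−4λ) · λ^27e^(−6λ) = λ^35e^(−10λ), i.e. Gamma(shape=36, rate=10).
The mode of a Gamma(a, b) with a ≥ 1 (shape–rate) is (a−1)/b = 35/10 ≈ 3.500.

λ̂_MAP = 3.500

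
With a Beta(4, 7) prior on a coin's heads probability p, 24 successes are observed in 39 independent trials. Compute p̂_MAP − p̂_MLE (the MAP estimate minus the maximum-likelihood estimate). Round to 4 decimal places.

Posterior is Beta(28, 22); MAP = (28−1)/(50−2) = 27/48 ≈ 0.56250.
MLE ignores the prior: p̂_MLE = k/n = 24/39 ≈ 0.61538.
Difference = 27/48 − 24/39 = -11/208 ≈ -0.0529.

MAP − MLE = -0.0529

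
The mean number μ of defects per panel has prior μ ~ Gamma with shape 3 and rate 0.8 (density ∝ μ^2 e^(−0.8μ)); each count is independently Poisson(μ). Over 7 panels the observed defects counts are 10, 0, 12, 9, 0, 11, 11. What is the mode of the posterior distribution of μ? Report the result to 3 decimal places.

Σxᵢ = 10+0+12+9+0+11+11 = 53, with n = 7.
Posterior ∝ μ^2e^(−0.8μ) · μ^53e^(−7μ) = μ^55e^(−7.8μ), i.e. Gamma(shape=56, rate=7.8).
The mode of a Gamma(a, b) with a ≥ 1 (shape–rate) is (a−1)/b = 55/7.8 ≈ 7.051.

μ̂_MAP = 7.051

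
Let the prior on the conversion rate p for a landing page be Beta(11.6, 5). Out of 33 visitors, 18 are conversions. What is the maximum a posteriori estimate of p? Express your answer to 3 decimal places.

p̂_MAP = 0.601

Prior: Beta(11.6, 5).
Data: 18 successes in 33 trials. The binomial likelihood contributes p^18(1−p)^15, so the posterior is Beta(11.6+18, 5+15) = Beta(29.6, 20).
For Beta(a, b) with a, b > 1 the mode is (a−1)/(a+b−2) = 28.6/47.6 ≈ 0.601.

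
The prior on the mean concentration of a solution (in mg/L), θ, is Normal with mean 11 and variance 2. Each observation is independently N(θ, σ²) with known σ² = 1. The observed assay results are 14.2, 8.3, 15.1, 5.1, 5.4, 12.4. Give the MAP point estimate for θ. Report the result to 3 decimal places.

θ̂_MAP = 10.154

n = 6; x̄ = (14.2 + 8.3 + 15.1 + 5.1 + 5.4 + 12.4)/6 = 60.5/6 = 121/12 ≈ 10.0833.
For a Normal prior and Normal likelihood with known variance, the posterior is Normal; its mode equals its mean, the precision-weighted average.
Prior precision 1/σ₀² = 1/2 = 0.5; data precision n/σ² = 6/1 = 6.
θ̂ = (0.5·11 + 6·(121/12)) / (0.5 + 6) = 66/6.5 = 132/13 ≈ 10.154.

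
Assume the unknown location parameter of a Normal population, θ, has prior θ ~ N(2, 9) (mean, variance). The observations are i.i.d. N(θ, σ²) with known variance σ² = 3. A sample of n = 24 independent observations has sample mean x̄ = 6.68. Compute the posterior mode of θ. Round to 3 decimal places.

θ̂_MAP = 6.616

n = 24, x̄ = 6.68.
For a Normal prior and Normal likelihood with known variance, the posterior is Normal; its mode equals its mean, the precision-weighted average.
Prior precision 1/σ₀² = 1/9; data precision n/σ² = 24/3 = 8.
θ̂ = ((1/9)·2 + 8·6.68) / (1/9 + 8) = (12074/225)/(73/9) = 12074/1825 ≈ 6.616.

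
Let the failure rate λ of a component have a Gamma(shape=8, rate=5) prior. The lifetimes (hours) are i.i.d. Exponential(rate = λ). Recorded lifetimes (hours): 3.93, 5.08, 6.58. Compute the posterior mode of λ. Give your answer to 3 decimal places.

λ̂_MAP = 0.486

The Exponential(rate=λ) likelihood is ∝ λ^n e^(−λΣtᵢ). Here n = 3 and Σtᵢ = 3.93 + 5.08 + 6.58 = 15.59.
Posterior ∝ λ^7e^(−5λ) · λ^3e^(−15.59λ) = λ^10e^(−20.59λ), i.e. Gamma(11, 20.59).
Mode = (a−1)/b = 10/20.59 ≈ 0.486.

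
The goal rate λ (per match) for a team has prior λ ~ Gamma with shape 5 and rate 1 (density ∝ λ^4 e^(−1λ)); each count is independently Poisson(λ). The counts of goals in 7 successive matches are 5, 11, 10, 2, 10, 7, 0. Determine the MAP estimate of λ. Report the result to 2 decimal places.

Σxᵢ = 5+11+10+2+10+7+0 = 45, with n = 7.
Posterior ∝ λ^4e^(−1λ) · λ^45e^(−7λ) = λ^49e^(−8λ), i.e. Gamma(shape=50, rate=8).
The mode of a Gamma(a, b) with a ≥ 1 (shape–rate) is (a−1)/b = 49/8 ≈ 6.13.

λ̂_MAP = 6.13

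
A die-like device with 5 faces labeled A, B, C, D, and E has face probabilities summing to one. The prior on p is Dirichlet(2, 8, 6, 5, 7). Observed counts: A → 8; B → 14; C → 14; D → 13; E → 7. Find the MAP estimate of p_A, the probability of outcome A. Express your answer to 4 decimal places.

The posterior is Dirichlet(αᵢ + nᵢ) = Dirichlet(10, 22, 20, 18, 14).
For a Dirichlet(a₁,…,a_K) with all aᵢ > 1, the mode has j-th component (aⱼ − 1)/(Σaᵢ − K).
Here Σaᵢ = 84 and K = 5, so p_A = (10 − 1)/(84 − 5) = 9/79 ≈ 0.1139.

MAP estimate of p_A = 0.1139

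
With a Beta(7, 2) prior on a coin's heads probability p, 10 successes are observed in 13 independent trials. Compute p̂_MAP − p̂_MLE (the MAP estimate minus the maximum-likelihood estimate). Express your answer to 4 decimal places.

MAP − MLE = 0.0308

Posterior is Beta(17, 5); MAP = (17−1)/(22−2) = 16/20 ≈ 0.80000.
MLE ignores the prior: p̂_MLE = k/n = 10/13 ≈ 0.76923.
Difference = 16/20 − 10/13 = 2/65 ≈ 0.0308.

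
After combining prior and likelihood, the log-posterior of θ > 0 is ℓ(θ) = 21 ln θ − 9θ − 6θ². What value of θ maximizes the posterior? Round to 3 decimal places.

θ̂_MAP = 1.000

ℓ'(θ) = 21/θ − 9 − 12θ. Setting this to zero and multiplying by θ: 12θ² + 9θ − 21 = 0.
θ = (−9 + √(9² + 4·12·21)) / (2·12) = (−9 + √1089) / 24 = (−9 + 33)/24 = 1.
ℓ''(θ) = −21/θ² − 12 < 0, confirming a maximum.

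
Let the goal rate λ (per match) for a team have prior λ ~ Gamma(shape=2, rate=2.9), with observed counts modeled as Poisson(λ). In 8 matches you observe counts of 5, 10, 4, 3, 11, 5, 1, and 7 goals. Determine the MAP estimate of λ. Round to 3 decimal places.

Σxᵢ = 5+10+4+3+11+5+1+7 = 46, with n = 8.
Posterior ∝ λe^(−2.9λ) · λ^46e^(−8λ) = λ^47e^(−10.9λ), i.e. Gamma(shape=48, rate=10.9).
The mode of a Gamma(a, b) with a ≥ 1 (shape–rate) is (a−1)/b = 47/10.9 ≈ 4.312.

λ̂_MAP = 4.312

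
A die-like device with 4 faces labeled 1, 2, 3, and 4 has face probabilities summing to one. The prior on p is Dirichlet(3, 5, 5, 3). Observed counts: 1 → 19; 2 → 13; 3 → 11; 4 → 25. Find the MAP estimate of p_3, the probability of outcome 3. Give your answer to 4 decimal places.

The posterior is Dirichlet(αᵢ + nᵢ) = Dirichlet(22, 18, 16, 28).
For a Dirichlet(a₁,…,a_K) with all aᵢ > 1, the mode has j-th component (aⱼ − 1)/(Σaᵢ − K).
Here Σaᵢ = 84 and K = 4, so p_3 = (16 − 1)/(84 − 4) = 15/80 ≈ 0.1875.

MAP estimate: 0.1875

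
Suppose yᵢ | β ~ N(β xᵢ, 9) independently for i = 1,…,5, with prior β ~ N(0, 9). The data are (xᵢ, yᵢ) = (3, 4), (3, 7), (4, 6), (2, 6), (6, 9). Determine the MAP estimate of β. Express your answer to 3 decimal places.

log p(β | y) = −Σ(yᵢ − βxᵢ)²/(2·9) − β²/(2·9) + const.
Setting the derivative to zero: Σxᵢ(yᵢ − βxᵢ)/9 − β/9 = 0, so β = Σxᵢyᵢ / (Σxᵢ² + σ²/τ²).
Σxᵢyᵢ = 3·4 + 3·7 + 4·6 + 2·6 + 6·9 = 123; Σxᵢ² = 74; σ²/τ² = 1.
β̂_MAP = 123 / (74 + 1) = 123/75 ≈ 1.640.

β̂_MAP = 1.640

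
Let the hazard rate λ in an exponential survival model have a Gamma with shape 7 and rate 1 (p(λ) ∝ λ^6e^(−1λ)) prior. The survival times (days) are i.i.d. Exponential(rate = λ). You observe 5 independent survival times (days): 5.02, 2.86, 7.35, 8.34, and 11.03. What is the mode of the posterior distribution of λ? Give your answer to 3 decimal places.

λ̂_MAP = 0.309

The Exponential(rate=λ) likelihood is ∝ λ^n e^(−λΣtᵢ). Here n = 5 and Σtᵢ = 5.02 + 2.86 + 7.35 + 8.34 + 11.03 = 34.60.
Posterior ∝ λ^6e^(−1λ) · λ^5e^(−34.60λ) = λ^11e^(−35.60λ), i.e. Gamma(12, 35.60).
Mode = (a−1)/b = 11/35.60 ≈ 0.309.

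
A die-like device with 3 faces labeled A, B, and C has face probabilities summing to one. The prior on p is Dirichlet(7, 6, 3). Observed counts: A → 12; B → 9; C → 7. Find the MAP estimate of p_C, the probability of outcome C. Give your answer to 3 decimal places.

MAP estimate of p_C = 0.220

The posterior is Dirichlet(αᵢ + nᵢ) = Dirichlet(19, 15, 10).
For a Dirichlet(a₁,…,a_K) with all aᵢ > 1, the mode has j-th component (aⱼ − 1)/(Σaᵢ − K).
Here Σaᵢ = 44 and K = 3, so p_C = (10 − 1)/(44 − 3) = 9/41 ≈ 0.220.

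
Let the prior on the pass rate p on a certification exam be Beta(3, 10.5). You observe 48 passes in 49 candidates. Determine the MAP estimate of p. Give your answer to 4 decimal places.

p̂_MAP = 0.8264

Prior: Beta(3, 10.5).
Data: 48 successes in 49 trials. The binomial likelihood contributes p^48(1−p)^1, so the posterior is Beta(3+48, 10.5+1) = Beta(51, 11.5).
For Beta(a, b) with a, b > 1 the mode is (a−1)/(a+b−2) = 50/60.5 ≈ 0.8264.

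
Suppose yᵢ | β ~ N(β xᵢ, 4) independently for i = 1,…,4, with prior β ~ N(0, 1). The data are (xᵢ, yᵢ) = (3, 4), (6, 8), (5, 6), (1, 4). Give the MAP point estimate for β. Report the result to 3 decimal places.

β̂_MAP = 1.253

log p(β | y) = −Σ(yᵢ − βxᵢ)²/(2·4) − β²/(2·1) + const.
Setting the derivative to zero: Σxᵢ(yᵢ − βxᵢ)/4 − β/1 = 0, so β = Σxᵢyᵢ / (Σxᵢ² + σ²/τ²).
Σxᵢyᵢ = 3·4 + 6·8 + 5·6 + 1·4 = 94; Σxᵢ² = 71; σ²/τ² = 4.
β̂_MAP = 94 / (71 + 4) = 94/75 ≈ 1.253.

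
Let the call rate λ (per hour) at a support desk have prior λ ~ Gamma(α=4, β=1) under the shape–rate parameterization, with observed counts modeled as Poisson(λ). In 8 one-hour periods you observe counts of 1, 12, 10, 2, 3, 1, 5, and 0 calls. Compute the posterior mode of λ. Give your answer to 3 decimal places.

λ̂_MAP = 4.111

Σxᵢ = 1+12+10+2+3+1+5+0 = 34, with n = 8.
Posterior ∝ λ^3e^(−1λ) · λ^34e^(−8λ) = λ^37e^(−9λ), i.e. Gamma(shape=38, rate=9).
The mode of a Gamma(a, b) with a ≥ 1 (shape–rate) is (a−1)/b = 37/9 ≈ 4.111.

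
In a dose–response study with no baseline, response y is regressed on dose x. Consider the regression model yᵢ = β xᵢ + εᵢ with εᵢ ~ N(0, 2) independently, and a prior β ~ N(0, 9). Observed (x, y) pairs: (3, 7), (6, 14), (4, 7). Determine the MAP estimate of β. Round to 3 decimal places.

log p(β | y) = −Σ(yᵢ − βxᵢ)²/(2·2) − β²/(2·9) + const.
Setting the derivative to zero: Σxᵢ(yᵢ − βxᵢ)/2 − β/9 = 0, so β = Σxᵢyᵢ / (Σxᵢ² + σ²/τ²).
Σxᵢyᵢ = 3·7 + 6·14 + 4·7 = 133; Σxᵢ² = 61; σ²/τ² = 2/9.
β̂_MAP = 133 / (61 + 2/9) = 133/(551/9) = 63/29 ≈ 2.172.

β̂_MAP = 2.172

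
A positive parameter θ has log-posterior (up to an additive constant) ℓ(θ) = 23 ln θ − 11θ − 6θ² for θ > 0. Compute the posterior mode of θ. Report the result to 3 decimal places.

ℓ'(θ) = 23/θ − 11 − 12θ. Setting this to zero and multiplying by θ: 12θ² + 11θ − 23 = 0.
θ = (−11 + √(11² + 4·12·23)) / (2·12) = (−11 + √1225) / 24 = (−11 + 35)/24 = 1.
ℓ''(θ) = −23/θ² − 12 < 0, confirming a maximum.

θ̂_MAP = 1.000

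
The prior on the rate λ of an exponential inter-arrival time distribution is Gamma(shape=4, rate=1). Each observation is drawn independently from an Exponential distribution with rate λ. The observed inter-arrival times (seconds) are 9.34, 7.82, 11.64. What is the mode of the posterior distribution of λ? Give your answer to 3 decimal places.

λ̂_MAP = 0.201

The Exponential(rate=λ) likelihood is ∝ λ^n e^(−λΣtᵢ). Here n = 3 and Σtᵢ = 9.34 + 7.82 + 11.64 = 28.80.
Posterior ∝ λ^3e^(−1λ) · λ^3e^(−28.80λ) = λ^6e^(−29.80λ), i.e. Gamma(7, 29.80).
Mode = (a−1)/b = 6/29.80 ≈ 0.201.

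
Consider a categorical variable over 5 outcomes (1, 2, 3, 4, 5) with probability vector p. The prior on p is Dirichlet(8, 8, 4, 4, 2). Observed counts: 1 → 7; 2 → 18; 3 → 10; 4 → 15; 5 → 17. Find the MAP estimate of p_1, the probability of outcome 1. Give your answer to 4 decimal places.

MAP estimate: 0.1591

The posterior is Dirichlet(αᵢ + nᵢ) = Dirichlet(15, 26, 14, 19, 19).
For a Dirichlet(a₁,…,a_K) with all aᵢ > 1, the mode has j-th component (aⱼ − 1)/(Σaᵢ − K).
Here Σaᵢ = 93 and K = 5, so p_1 = (15 − 1)/(93 − 5) = 14/88 ≈ 0.1591.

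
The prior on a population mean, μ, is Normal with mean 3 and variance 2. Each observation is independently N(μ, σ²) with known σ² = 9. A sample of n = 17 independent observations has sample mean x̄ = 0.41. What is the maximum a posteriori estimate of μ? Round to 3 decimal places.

μ̂_MAP = 0.952

n = 17, x̄ = 0.41.
For a Normal prior and Normal likelihood with known variance, the posterior is Normal; its mode equals its mean, the precision-weighted average.
Prior precision 1/σ₀² = 1/2 = 0.5; data precision n/σ² = 17/9.
μ̂ = (0.5·3 + (17/9)·0.41) / (0.5 + 17/9) = (2047/900)/(43/18) = 2047/2150 ≈ 0.952.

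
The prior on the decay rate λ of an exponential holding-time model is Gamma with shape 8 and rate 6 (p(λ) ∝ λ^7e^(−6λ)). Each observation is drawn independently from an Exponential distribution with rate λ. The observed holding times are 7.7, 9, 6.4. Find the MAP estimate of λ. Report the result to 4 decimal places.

λ̂_MAP = 0.3436

The Exponential(rate=λ) likelihood is ∝ λ^n e^(−λΣtᵢ). Here n = 3 and Σtᵢ = 7.7 + 9 + 6.4 = 23.1.
Posterior ∝ λ^7e^(−6λ) · λ^3e^(−23.1λ) = λ^10e^(−29.1λ), i.e. Gamma(11, 29.1).
Mode = (a−1)/b = 10/29.1 ≈ 0.3436.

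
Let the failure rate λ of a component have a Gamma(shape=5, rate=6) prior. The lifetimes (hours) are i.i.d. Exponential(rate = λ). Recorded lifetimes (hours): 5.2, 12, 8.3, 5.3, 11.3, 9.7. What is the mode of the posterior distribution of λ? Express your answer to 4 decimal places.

λ̂_MAP = 0.1730

The Exponential(rate=λ) likelihood is ∝ λ^n e^(−λΣtᵢ). Here n = 6 and Σtᵢ = 5.2 + 12 + 8.3 + 5.3 + 11.3 + 9.7 = 51.8.
Posterior ∝ λ^4e^(−6λ) · λ^6e^(−51.8λ) = λ^10e^(−57.8λ), i.e. Gamma(11, 57.8).
Mode = (a−1)/b = 10/57.8 ≈ 0.1730.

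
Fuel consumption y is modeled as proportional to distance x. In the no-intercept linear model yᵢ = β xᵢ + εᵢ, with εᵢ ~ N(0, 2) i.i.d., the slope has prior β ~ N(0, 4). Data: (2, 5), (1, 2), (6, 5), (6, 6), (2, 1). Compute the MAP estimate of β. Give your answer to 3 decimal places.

β̂_MAP = 0.982

log p(β | y) = −Σ(yᵢ − βxᵢ)²/(2·2) − β²/(2·4) + const.
Setting the derivative to zero: Σxᵢ(yᵢ − βxᵢ)/2 − β/4 = 0, so β = Σxᵢyᵢ / (Σxᵢ² + σ²/τ²).
Σxᵢyᵢ = 2·5 + 1·2 + 6·5 + 6·6 + 2·1 = 80; Σxᵢ² = 81; σ²/τ² = 0.5.
β̂_MAP = 80 / (81 + 0.5) = 80/81.5 ≈ 0.982.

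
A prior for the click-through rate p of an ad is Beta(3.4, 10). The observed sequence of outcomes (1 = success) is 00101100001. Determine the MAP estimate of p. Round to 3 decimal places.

Prior: Beta(3.4, 10).
Data: 4 successes in 11 trials (from the sequence). The binomial likelihood contributes p^4(1−p)^7, so the posterior is Beta(3.4+4, 10+7) = Beta(7.4, 17).
For Beta(a, b) with a, b > 1 the mode is (a−1)/(a+b−2) = 6.4/22.4 ≈ 0.286.

p̂_MAP = 0.286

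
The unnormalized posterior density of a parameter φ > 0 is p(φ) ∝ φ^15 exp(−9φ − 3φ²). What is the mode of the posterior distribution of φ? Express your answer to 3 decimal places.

ℓ'(φ) = 15/φ − 9 − 6φ. Setting this to zero and multiplying by φ: 6φ² + 9φ − 15 = 0.
φ = (−9 + √(9² + 4·6·15)) / (2·6) = (−9 + √441) / 12 = (−9 + 21)/12 = 1.
ℓ''(φ) = −15/φ² − 6 < 0, confirming a maximum.

φ̂_MAP = 1.000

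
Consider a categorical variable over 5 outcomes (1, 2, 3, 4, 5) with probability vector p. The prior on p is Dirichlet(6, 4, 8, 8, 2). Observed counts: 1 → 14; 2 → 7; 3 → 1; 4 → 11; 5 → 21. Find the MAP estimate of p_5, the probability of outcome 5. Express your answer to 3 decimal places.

MAP estimate: 0.286

The posterior is Dirichlet(αᵢ + nᵢ) = Dirichlet(20, 11, 9, 19, 23).
For a Dirichlet(a₁,…,a_K) with all aᵢ > 1, the mode has j-th component (aⱼ − 1)/(Σaᵢ − K).
Here Σaᵢ = 82 and K = 5, so p_5 = (23 − 1)/(82 − 5) = 22/77 ≈ 0.286.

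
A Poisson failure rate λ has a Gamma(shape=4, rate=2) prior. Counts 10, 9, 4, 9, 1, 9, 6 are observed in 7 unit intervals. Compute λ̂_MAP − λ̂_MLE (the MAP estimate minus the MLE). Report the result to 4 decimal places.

Σxᵢ = 48. Posterior is Gamma(52, 9); MAP = (52−1)/9 = 51/9 ≈ 5.66667.
MLE = x̄ = 48/7 ≈ 6.85714.
Difference = 51/9 − 48/7 = -25/21 ≈ -1.1905.

MAP − MLE = -1.1905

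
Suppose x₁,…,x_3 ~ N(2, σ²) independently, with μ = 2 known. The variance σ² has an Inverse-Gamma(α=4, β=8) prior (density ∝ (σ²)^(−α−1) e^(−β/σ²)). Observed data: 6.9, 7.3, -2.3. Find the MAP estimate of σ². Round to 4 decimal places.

σ̂²_MAP = 6.6608

Sum of squared deviations about the known mean: SS = (6.9−2)² + (7.3−2)² + (-2.3−2)² = 70.59.
The Normal likelihood contributes (σ²)^(−n/2) exp(−SS/(2σ²)), so the posterior is Inverse-Gamma(α + n/2, β + SS/2) = Inverse-Gamma(5.5, 43.295).
The mode of Inverse-Gamma(a, b) is b/(a+1) = 43.295/6.5 ≈ 6.6608.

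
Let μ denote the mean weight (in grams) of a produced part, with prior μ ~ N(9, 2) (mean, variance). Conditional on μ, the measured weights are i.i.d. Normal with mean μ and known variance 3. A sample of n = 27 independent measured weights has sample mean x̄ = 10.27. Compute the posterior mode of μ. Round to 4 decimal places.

μ̂_MAP = 10.2032

n = 27, x̄ = 10.27.
For a Normal prior and Normal likelihood with known variance, the posterior is Normal; its mode equals its mean, the precision-weighted average.
Prior precision 1/σ₀² = 1/2 = 0.5; data precision n/σ² = 27/3 = 9.
μ̂ = (0.5·9 + 9·10.27) / (0.5 + 9) = 96.93/9.5 = 9693/950 ≈ 10.2032.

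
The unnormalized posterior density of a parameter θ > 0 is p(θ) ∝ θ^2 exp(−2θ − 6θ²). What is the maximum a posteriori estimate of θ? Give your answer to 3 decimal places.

θ̂_MAP = 0.333

ℓ'(θ) = 2/θ − 2 − 12θ. Setting this to zero and multiplying by θ: 12θ² + 2θ − 2 = 0.
θ = (−2 + √(2² + 4·12·2)) / (2·12) = (−2 + √100) / 24 = (−2 + 10)/24 = 1/3.
ℓ''(θ) = −2/θ² − 12 < 0, confirming a maximum.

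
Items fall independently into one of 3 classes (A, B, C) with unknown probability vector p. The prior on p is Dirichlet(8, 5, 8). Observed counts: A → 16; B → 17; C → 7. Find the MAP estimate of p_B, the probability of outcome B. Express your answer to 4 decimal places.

MAP estimate of p_B = 0.3621

The posterior is Dirichlet(αᵢ + nᵢ) = Dirichlet(24, 22, 15).
For a Dirichlet(a₁,…,a_K) with all aᵢ > 1, the mode has j-th component (aⱼ − 1)/(Σaᵢ − K).
Here Σaᵢ = 61 and K = 3, so p_B = (22 − 1)/(61 − 3) = 21/58 ≈ 0.3621.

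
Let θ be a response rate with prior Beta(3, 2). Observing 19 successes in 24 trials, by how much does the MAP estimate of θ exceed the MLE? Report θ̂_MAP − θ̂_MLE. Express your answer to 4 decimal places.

MAP − MLE = -0.0139

Posterior is Beta(22, 7); MAP = (22−1)/(29−2) = 21/27 ≈ 0.77778.
MLE ignores the prior: θ̂_MLE = k/n = 19/24 ≈ 0.79167.
Difference = 21/27 − 19/24 = -1/72 ≈ -0.0139.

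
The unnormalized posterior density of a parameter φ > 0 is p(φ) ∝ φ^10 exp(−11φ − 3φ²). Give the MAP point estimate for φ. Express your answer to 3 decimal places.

ℓ'(φ) = 10/φ − 11 − 6φ. Setting this to zero and multiplying by φ: 6φ² + 11φ − 10 = 0.
φ = (−11 + √(11² + 4·6·10)) / (2·6) = (−11 + √361) / 12 = (−11 + 19)/12 = 2/3.
ℓ''(φ) = −10/φ² − 6 < 0, confirming a maximum.

φ̂_MAP = 0.667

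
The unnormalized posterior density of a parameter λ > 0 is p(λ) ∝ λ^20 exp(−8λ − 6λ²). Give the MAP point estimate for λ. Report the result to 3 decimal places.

λ̂_MAP = 1.000

ℓ'(λ) = 20/λ − 8 − 12λ. Setting this to zero and multiplying by λ: 12λ² + 8λ − 20 = 0.
λ = (−8 + √(8² + 4·12·20)) / (2·12) = (−8 + √1024) / 24 = (−8 + 32)/24 = 1.
ℓ''(λ) = −20/λ² − 12 < 0, confirming a maximum.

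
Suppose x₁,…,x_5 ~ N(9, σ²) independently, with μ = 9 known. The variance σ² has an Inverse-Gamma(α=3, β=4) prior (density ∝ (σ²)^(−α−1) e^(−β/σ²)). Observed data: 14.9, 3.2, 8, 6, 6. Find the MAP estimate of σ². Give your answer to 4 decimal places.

Sum of squared deviations about the known mean: SS = (14.9−9)² + (3.2−9)² + (8−9)² + (6−9)² + (6−9)² = 87.45.
The Normal likelihood contributes (σ²)^(−n/2) exp(−SS/(2σ²)), so the posterior is Inverse-Gamma(α + n/2, β + SS/2) = Inverse-Gamma(5.5, 47.725).
The mode of Inverse-Gamma(a, b) is b/(a+1) = 47.725/6.5 ≈ 7.3423.

σ̂²_MAP = 7.3423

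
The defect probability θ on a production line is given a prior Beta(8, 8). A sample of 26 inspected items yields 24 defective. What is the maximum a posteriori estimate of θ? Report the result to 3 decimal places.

Prior: Beta(8, 8).
Data: 24 successes in 26 trials. The binomial likelihood contributes θ^24(1−θ)^2, so the posterior is Beta(8+24, 8+2) = Beta(32, 10).
For Beta(a, b) with a, b > 1 the mode is (a−1)/(a+b−2) = 31/40 ≈ 0.775.

θ̂_MAP = 0.775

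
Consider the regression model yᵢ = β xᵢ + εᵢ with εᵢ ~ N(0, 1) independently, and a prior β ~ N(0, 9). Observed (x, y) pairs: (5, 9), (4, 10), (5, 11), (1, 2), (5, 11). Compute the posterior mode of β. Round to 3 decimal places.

log p(β | y) = −Σ(yᵢ − βxᵢ)²/(2·1) − β²/(2·9) + const.
Setting the derivative to zero: Σxᵢ(yᵢ − βxᵢ)/1 − β/9 = 0, so β = Σxᵢyᵢ / (Σxᵢ² + σ²/τ²).
Σxᵢyᵢ = 5·9 + 4·10 + 5·11 + 1·2 + 5·11 = 197; Σxᵢ² = 92; σ²/τ² = 1/9.
β̂_MAP = 197 / (92 + 1/9) = 197/(829/9) = 1773/829 ≈ 2.139.

β̂_MAP = 2.139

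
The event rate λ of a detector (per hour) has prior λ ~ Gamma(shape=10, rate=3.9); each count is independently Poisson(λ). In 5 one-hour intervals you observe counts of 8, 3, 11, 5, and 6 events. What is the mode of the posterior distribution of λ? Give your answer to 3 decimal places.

λ̂_MAP = 4.719

Σxᵢ = 8+3+11+5+6 = 33, with n = 5.
Posterior ∝ λ^9e^(−3.9λ) · λ^33e^(−5λ) = λ^42e^(−8.9λ), i.e. Gamma(shape=43, rate=8.9).
The mode of a Gamma(a, b) with a ≥ 1 (shape–rate) is (a−1)/b = 42/8.9 ≈ 4.719.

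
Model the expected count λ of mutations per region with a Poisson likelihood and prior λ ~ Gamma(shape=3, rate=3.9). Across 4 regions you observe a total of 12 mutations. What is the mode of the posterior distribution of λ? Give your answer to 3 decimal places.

λ̂_MAP = 1.772

Σxᵢ = 12, n = 4.
Posterior ∝ λ^2e^(−3.9λ) · λ^12e^(−4λ) = λ^14e^(−7.9λ), i.e. Gamma(shape=15, rate=7.9).
The mode of a Gamma(a, b) with a ≥ 1 (shape–rate) is (a−1)/b = 14/7.9 ≈ 1.772.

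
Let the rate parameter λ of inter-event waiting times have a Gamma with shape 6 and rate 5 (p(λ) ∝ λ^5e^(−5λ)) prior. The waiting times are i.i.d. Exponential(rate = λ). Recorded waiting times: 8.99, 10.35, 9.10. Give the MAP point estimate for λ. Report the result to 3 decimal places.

λ̂_MAP = 0.239

The Exponential(rate=λ) likelihood is ∝ λ^n e^(−λΣtᵢ). Here n = 3 and Σtᵢ = 8.99 + 10.35 + 9.10 = 28.44.
Posterior ∝ λ^5e^(−5λ) · λ^3e^(−28.44λ) = λ^8e^(−33.44λ), i.e. Gamma(9, 33.44).
Mode = (a−1)/b = 8/33.44 ≈ 0.239.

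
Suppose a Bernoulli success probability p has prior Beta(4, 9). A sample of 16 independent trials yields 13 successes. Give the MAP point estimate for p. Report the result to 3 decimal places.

p̂_MAP = 0.593

Prior: Beta(4, 9).
Data: 13 successes in 16 trials. The binomial likelihood contributes p^13(1−p)^3, so the posterior is Beta(4+13, 9+3) = Beta(17, 12).
For Beta(a, b) with a, b > 1 the mode is (a−1)/(a+b−2) = 16/27 ≈ 0.593.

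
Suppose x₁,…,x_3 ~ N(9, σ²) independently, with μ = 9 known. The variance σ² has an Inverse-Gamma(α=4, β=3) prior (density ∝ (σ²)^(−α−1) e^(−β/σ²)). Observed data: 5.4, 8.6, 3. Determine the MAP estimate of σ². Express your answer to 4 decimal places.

σ̂²_MAP = 4.2400

Sum of squared deviations about the known mean: SS = (5.4−9)² + (8.6−9)² + (3−9)² = 49.12.
The Normal likelihood contributes (σ²)^(−n/2) exp(−SS/(2σ²)), so the posterior is Inverse-Gamma(α + n/2, β + SS/2) = Inverse-Gamma(5.5, 27.56).
The mode of Inverse-Gamma(a, b) is b/(a+1) = 27.56/6.5 ≈ 4.2400.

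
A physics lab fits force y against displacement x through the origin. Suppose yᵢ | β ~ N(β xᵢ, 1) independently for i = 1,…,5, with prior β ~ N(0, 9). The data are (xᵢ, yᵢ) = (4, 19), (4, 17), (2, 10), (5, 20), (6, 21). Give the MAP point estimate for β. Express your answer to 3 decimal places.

log p(β | y) = −Σ(yᵢ − βxᵢ)²/(2·1) − β²/(2·9) + const.
Setting the derivative to zero: Σxᵢ(yᵢ − βxᵢ)/1 − β/9 = 0, so β = Σxᵢyᵢ / (Σxᵢ² + σ²/τ²).
Σxᵢyᵢ = 4·19 + 4·17 + 2·10 + 5·20 + 6·21 = 390; Σxᵢ² = 97; σ²/τ² = 1/9.
β̂_MAP = 390 / (97 + 1/9) = 390/(874/9) = 1755/437 ≈ 4.016.

β̂_MAP = 4.016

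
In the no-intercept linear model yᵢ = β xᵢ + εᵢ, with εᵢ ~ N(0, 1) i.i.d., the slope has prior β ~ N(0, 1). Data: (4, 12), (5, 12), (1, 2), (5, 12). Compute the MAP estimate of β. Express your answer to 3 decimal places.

log p(β | y) = −Σ(yᵢ − βxᵢ)²/(2·1) − β²/(2·1) + const.
Setting the derivative to zero: Σxᵢ(yᵢ − βxᵢ)/1 − β/1 = 0, so β = Σxᵢyᵢ / (Σxᵢ² + σ²/τ²).
Σxᵢyᵢ = 4·12 + 5·12 + 1·2 + 5·12 = 170; Σxᵢ² = 67; σ²/τ² = 1.
β̂_MAP = 170 / (67 + 1) = 170/68 ≈ 2.500.

β̂_MAP = 2.500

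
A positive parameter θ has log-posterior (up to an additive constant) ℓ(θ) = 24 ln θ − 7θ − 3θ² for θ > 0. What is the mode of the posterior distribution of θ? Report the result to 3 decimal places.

ℓ'(θ) = 24/θ − 7 − 6θ. Setting this to zero and multiplying by θ: 6θ² + 7θ − 24 = 0.
θ = (−7 + √(7² + 4·6·24)) / (2·6) = (−7 + √625) / 12 = (−7 + 25)/12 = 3/2.
ℓ''(θ) = −24/θ² − 6 < 0, confirming a maximum.

θ̂_MAP = 1.500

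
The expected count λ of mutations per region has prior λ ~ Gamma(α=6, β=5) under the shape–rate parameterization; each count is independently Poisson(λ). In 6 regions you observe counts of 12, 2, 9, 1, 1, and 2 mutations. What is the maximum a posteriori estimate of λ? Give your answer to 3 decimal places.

λ̂_MAP = 2.909

Σxᵢ = 12+2+9+1+1+2 = 27, with n = 6.
Posterior ∝ λ^5e^(−5λ) · λ^27e^(−6λ) = λ^32e^(−11λ), i.e. Gamma(shape=33, rate=11).
The mode of a Gamma(a, b) with a ≥ 1 (shape–rate) is (a−1)/b = 32/11 ≈ 2.909.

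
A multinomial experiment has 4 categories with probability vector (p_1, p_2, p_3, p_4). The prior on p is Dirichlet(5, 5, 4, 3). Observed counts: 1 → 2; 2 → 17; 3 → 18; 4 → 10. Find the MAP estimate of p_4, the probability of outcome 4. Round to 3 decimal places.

The posterior is Dirichlet(αᵢ + nᵢ) = Dirichlet(7, 22, 22, 13).
For a Dirichlet(a₁,…,a_K) with all aᵢ > 1, the mode has j-th component (aⱼ − 1)/(Σaᵢ − K).
Here Σaᵢ = 64 and K = 4, so p_4 = (13 − 1)/(64 − 4) = 12/60 ≈ 0.200.

MAP estimate: 0.200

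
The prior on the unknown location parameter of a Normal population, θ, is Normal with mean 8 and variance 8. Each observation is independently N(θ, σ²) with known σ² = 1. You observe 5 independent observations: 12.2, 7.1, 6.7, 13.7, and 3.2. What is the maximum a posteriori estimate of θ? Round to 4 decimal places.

θ̂_MAP = 8.5659

n = 5; x̄ = (12.2 + 7.1 + 6.7 + 13.7 + 3.2)/5 = 42.9/5 = 8.58.
For a Normal prior and Normal likelihood with known variance, the posterior is Normal; its mode equals its mean, the precision-weighted average.
Prior precision 1/σ₀² = 1/8 = 0.125; data precision n/σ² = 5/1 = 5.
θ̂ = (0.125·8 + 5·8.58) / (0.125 + 5) = 43.9/5.125 = 1756/205 ≈ 8.5659.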